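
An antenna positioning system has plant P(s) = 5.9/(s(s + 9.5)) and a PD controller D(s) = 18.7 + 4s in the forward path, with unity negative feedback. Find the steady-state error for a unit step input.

The open loop D(s)P(s) has a pole at the origin (type 1), so the static position error constant is infinite and e_ss = 1/(1+∞) = 0.

0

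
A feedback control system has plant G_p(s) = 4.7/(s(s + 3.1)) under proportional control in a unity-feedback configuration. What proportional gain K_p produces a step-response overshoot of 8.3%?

From %OS = 100·exp(−πζ/√(1−ζ²)) = 8.3%, ζ = −ln(0.083)/√(π²+ln²(0.083)) = 0.621.
Characteristic equation s² + 3.1s + 4.7K_p = 0 gives ζ = 3.1/(2√(4.7K_p)).
Setting ζ = 0.621: √(4.7K_p) = 3.1/(2·0.621) = 2.496, so K_p = 6.23/4.7 = 1.33.

K_p = 1.33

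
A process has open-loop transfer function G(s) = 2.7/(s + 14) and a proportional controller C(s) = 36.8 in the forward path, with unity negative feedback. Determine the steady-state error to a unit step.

The loop is type 0. Static position error constant K_pos = C(0)·G(0) = 36.8·0.1929 = 7.097.
Steady-state error to a unit step: e_ss = 1/(1+K_pos) = 1/8.097 = 0.124.

0.124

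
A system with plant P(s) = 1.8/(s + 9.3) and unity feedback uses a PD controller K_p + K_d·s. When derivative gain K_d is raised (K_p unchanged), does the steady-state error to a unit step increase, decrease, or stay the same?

K_d affects only the transient (the s-coefficient); the DC loop gain, and hence e_ss, depends only on K_p.

unchanged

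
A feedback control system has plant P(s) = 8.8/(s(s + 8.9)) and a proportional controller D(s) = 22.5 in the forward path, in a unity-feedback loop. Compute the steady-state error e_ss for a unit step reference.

0

The open loop D(s)P(s) has a pole at the origin (type 1), so the static position error constant is infinite and e_ss = 1/(1+∞) = 0.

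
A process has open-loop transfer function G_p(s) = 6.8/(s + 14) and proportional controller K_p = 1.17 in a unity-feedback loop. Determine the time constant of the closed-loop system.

Closed-loop transfer function: T(s) = K_p·G_p(s)/(1 + K_p·G_p(s)) = 7.956/(s + 14 + 7.956) = 7.956/(s + 21.96).
Time constant τ = 1/21.96 = 0.0455 s.

τ = 0.0455 s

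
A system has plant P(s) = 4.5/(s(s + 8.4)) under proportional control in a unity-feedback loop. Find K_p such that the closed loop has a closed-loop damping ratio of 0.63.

K_p = 9.88

Closed-loop characteristic equation: s² + 8.4s + K_p·4.5 = 0.
So ω_n = √(4.5K_p) and 2ζω_n = 8.4, giving ζ = 8.4/(2√(4.5K_p)).
Setting ζ = 0.63: √(4.5K_p) = 8.4/(2·0.63) = 6.667, so K_p = 44.44/4.5 = 9.88.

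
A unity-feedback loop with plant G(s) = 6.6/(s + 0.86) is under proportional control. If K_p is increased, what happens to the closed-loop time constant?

The closed-loop bandwidth 0.86+K_p·6.6 grows with K_p, so τ shrinks.

decrease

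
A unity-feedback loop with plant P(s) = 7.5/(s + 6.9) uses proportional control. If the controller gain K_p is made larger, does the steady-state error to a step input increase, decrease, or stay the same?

The position error constant K_pos = K_p·P(0) grows with K_p, and e_ss = 1/(1+K_pos) falls.

decrease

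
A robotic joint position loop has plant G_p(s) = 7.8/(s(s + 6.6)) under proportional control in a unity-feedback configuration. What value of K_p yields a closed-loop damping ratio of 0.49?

Closed-loop characteristic equation: s² + 6.6s + K_p·7.8 = 0.
So ω_n = √(7.8K_p) and 2ζω_n = 6.6, giving ζ = 6.6/(2√(7.8K_p)).
Setting ζ = 0.49: √(7.8K_p) = 6.6/(2·0.49) = 6.735, so K_p = 45.36/7.8 = 5.81.

K_p = 5.81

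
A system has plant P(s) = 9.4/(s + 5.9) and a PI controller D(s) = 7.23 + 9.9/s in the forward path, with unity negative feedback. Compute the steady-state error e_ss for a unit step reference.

The open loop D(s)P(s) has a pole at the origin (type 1), so the static position error constant is infinite and e_ss = 1/(1+∞) = 0.

0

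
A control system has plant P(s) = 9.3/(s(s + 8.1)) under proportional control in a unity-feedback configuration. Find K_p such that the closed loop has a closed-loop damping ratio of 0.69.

Closed-loop characteristic equation: s² + 8.1s + K_p·9.3 = 0.
So ω_n = √(9.3K_p) and 2ζω_n = 8.1, giving ζ = 8.1/(2√(9.3K_p)).
Setting ζ = 0.69: √(9.3K_p) = 8.1/(2·0.69) = 5.87, so K_p = 34.45/9.3 = 3.7.

K_p = 3.7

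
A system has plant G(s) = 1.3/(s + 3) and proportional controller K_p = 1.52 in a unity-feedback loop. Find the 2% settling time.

Closed-loop transfer function: T(s) = K_p·G(s)/(1 + K_p·G(s)) = 1.976/(s + 3 + 1.976) = 1.976/(s + 4.976).
Time constant τ = 1/4.976 = 0.201 s, so the 2% settling time is about 4τ = 0.804 s.

T_s ≈ 0.804 s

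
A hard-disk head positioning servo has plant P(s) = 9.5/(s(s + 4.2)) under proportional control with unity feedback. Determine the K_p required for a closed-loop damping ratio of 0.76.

Closed-loop characteristic equation: s² + 4.2s + K_p·9.5 = 0.
So ω_n = √(9.5K_p) and 2ζω_n = 4.2, giving ζ = 4.2/(2√(9.5K_p)).
Setting ζ = 0.76: √(9.5K_p) = 4.2/(2·0.76) = 2.763, so K_p = 7.635/9.5 = 0.804.

K_p = 0.804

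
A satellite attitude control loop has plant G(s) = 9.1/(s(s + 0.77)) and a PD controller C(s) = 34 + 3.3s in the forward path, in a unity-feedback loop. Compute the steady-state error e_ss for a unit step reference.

0

The open loop C(s)G(s) has a pole at the origin (type 1), so the static position error constant is infinite and e_ss = 1/(1+∞) = 0.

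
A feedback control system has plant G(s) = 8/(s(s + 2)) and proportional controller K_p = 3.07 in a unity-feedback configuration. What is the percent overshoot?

From 1 + K_pG(s) = 0: s² + 2s + 24.56 = 0 ⇒ ω_n = 4.956, ζ = 0.2018.
%OS = 100·exp(−πζ/√(1−ζ²)) = 100·exp(−π·0.2018/√0.9593) = 52.3%.

52.3%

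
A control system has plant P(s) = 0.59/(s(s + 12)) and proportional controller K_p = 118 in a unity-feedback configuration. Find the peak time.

The closed-loop denominator s² + 12s + 69.62 gives ω_n = √69.62 = 8.344 and ζ = 12/(2ω_n) = 0.7191.
Damped frequency ω_d = ω_n√(1−ζ²) = 5.798 rad/s, so peak time T_p = π/ω_d = 0.542 s.

T_p = 0.542 s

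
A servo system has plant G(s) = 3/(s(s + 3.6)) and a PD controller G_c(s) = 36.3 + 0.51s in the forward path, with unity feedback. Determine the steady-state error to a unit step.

The open loop G_c(s)G(s) has a pole at the origin (type 1), so the static position error constant is infinite and e_ss = 1/(1+∞) = 0.

0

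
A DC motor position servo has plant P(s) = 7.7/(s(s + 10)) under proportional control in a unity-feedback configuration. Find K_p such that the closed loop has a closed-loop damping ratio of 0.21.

Closed-loop characteristic equation: s² + 10s + K_p·7.7 = 0.
So ω_n = √(7.7K_p) and 2ζω_n = 10, giving ζ = 10/(2√(7.7K_p)).
Setting ζ = 0.21: √(7.7K_p) = 10/(2·0.21) = 23.81, so K_p = 566.9/7.7 = 73.6.

K_p = 73.6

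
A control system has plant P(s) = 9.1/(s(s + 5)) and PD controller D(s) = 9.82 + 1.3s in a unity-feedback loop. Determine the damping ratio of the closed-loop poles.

ζ = 0.89

Forward path: (9.82 + 1.3s)·9.1/(s(s+5)). The closed-loop characteristic equation is s² + (5 + 9.1·1.3)s + 9.1·9.82 = 0.
That is s² + 16.83s + 89.36 = 0, so ω_n = 9.453 rad/s and ζ = 16.83/(2·9.453) = 0.8902.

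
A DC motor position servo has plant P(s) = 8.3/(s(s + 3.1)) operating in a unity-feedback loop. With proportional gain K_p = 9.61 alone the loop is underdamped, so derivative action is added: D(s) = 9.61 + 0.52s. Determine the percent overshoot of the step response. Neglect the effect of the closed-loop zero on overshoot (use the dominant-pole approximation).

Forward path: (9.61 + 0.52s)·8.3/(s(s+3.1)). The closed-loop characteristic equation is s² + (3.1 + 8.3·0.52)s + 8.3·9.61 = 0.
That is s² + 7.416s + 79.76 = 0, so ω_n = 8.931 rad/s and ζ = 7.416/(2·8.931) = 0.4152.
%OS = 100·exp(−πζ/√(1−ζ²)) = 23.8%.

23.8%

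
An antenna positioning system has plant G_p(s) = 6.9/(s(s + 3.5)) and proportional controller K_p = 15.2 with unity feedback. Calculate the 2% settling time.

From 1 + K_pG_p(s) = 0: s² + 3.5s + 104.9 = 0 ⇒ ω_n = 10.24, ζ = 0.1709.
2% settling time T_s ≈ 4/(ζω_n) = 4/1.75 = 2.29 s.

T_s ≈ 2.29 s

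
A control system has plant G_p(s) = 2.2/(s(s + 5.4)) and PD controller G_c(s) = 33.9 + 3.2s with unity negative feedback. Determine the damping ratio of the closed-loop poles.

Forward path: (33.9 + 3.2s)·2.2/(s(s+5.4)). The closed-loop characteristic equation is s² + (5.4 + 2.2·3.2)s + 2.2·33.9 = 0.
That is s² + 12.44s + 74.58 = 0, so ω_n = 8.636 rad/s and ζ = 12.44/(2·8.636) = 0.7202.

ζ = 0.72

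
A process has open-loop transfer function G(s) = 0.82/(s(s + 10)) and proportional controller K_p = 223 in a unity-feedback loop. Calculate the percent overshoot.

28.6%

Closed-loop characteristic equation: s² + 10s + 182.9 = 0, so ω_n = 13.52 rad/s and ζ = 10/(2·13.52) = 0.3698.
%OS = 100·exp(−πζ/√(1−ζ²)) = 100·exp(−π·0.3698/√0.8633) = 28.6%.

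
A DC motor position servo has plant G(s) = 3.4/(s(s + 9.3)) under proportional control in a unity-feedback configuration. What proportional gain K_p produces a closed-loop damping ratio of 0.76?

Closed-loop characteristic equation: s² + 9.3s + K_p·3.4 = 0.
So ω_n = √(3.4K_p) and 2ζω_n = 9.3, giving ζ = 9.3/(2√(3.4K_p)).
Setting ζ = 0.76: √(3.4K_p) = 9.3/(2·0.76) = 6.118, so K_p = 37.44/3.4 = 11.

K_p = 11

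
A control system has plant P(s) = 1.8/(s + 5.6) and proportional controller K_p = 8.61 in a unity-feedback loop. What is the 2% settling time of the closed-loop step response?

Closed-loop transfer function: T(s) = K_p·P(s)/(1 + K_p·P(s)) = 15.5/(s + 5.6 + 15.5) = 15.5/(s + 21.1).
Time constant τ = 1/21.1 = 0.0474 s, so the 2% settling time is about 4τ = 0.19 s.

T_s ≈ 0.19 s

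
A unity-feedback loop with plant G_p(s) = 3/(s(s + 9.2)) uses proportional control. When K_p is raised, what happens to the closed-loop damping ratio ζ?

decrease

ζ = 9.2/(2√(3K_p)); increasing K_p raises the denominator, so ζ falls.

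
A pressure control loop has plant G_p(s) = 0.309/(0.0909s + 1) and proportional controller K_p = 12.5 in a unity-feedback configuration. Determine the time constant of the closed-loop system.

τ = 0.0187 s

Closed loop: T(s) = K_p·G_p/(1+K_p·G_p) = 3.862/(0.0909s + 1 + 3.862), with pole at s = −(1 + 3.862)/0.0909 = −53.49.
Closed-loop time constant τ = 1/53.49 = 0.0187 s.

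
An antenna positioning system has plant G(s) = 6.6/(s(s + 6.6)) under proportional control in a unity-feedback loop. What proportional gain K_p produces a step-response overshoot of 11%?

K_p = 4.99

From %OS = 100·exp(−πζ/√(1−ζ²)) = 11%, ζ = −ln(0.11)/√(π²+ln²(0.11)) = 0.5749.
Characteristic equation s² + 6.6s + 6.6K_p = 0 gives ζ = 6.6/(2√(6.6K_p)).
Setting ζ = 0.5749: √(6.6K_p) = 6.6/(2·0.5749) = 5.74, so K_p = 32.95/6.6 = 4.99.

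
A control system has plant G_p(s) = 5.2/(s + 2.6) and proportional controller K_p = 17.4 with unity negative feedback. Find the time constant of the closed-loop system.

Closed-loop transfer function: T(s) = K_p·G_p(s)/(1 + K_p·G_p(s)) = 90.48/(s + 2.6 + 90.48) = 90.48/(s + 93.08).
Time constant τ = 1/93.08 = 0.0107 s.

τ = 0.0107 s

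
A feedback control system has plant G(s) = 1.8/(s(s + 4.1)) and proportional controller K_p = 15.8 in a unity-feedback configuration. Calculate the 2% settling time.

The closed-loop denominator s² + 4.1s + 28.44 gives ω_n = √28.44 = 5.333 and ζ = 4.1/(2ω_n) = 0.3844.
2% settling time T_s ≈ 4/(ζω_n) = 4/2.05 = 1.95 s.

T_s ≈ 1.95 s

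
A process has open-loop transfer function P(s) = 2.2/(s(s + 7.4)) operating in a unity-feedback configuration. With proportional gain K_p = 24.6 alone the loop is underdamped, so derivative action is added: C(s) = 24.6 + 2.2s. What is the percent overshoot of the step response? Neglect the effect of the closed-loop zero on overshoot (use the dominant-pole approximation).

Forward path: (24.6 + 2.2s)·2.2/(s(s+7.4)). The closed-loop characteristic equation is s² + (7.4 + 2.2·2.2)s + 2.2·24.6 = 0.
That is s² + 12.24s + 54.12 = 0, so ω_n = 7.357 rad/s and ζ = 12.24/(2·7.357) = 0.8319.
%OS = 100·exp(−πζ/√(1−ζ²)) = 0.901%.

0.901%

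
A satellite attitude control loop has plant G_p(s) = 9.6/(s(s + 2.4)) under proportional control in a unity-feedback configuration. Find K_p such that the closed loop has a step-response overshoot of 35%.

K_p = 1.49

From %OS = 100·exp(−πζ/√(1−ζ²)) = 35%, ζ = −ln(0.35)/√(π²+ln²(0.35)) = 0.3169.
Characteristic equation s² + 2.4s + 9.6K_p = 0 gives ζ = 2.4/(2√(9.6K_p)).
Setting ζ = 0.3169: √(9.6K_p) = 2.4/(2·0.3169) = 3.786, so K_p = 14.34/9.6 = 1.49.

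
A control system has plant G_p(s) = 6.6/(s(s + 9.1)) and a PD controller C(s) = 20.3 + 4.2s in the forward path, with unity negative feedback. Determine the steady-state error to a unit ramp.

The loop has one pole at the origin (type 1). Velocity error constant K_v = lim_{s→0} s·C(s)G_p(s) = 20.3·6.6/9.1 = 14.72.
Steady-state error to a unit ramp: e_ss = 1/K_v = 0.0679.

0.0679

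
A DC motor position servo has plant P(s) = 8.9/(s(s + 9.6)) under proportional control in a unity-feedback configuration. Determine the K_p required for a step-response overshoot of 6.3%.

From %OS = 100·exp(−πζ/√(1−ζ²)) = 6.3%, ζ = −ln(0.063)/√(π²+ln²(0.063)) = 0.6606.
Characteristic equation s² + 9.6s + 8.9K_p = 0 gives ζ = 9.6/(2√(8.9K_p)).
Setting ζ = 0.6606: √(8.9K_p) = 9.6/(2·0.6606) = 7.266, so K_p = 52.79/8.9 = 5.93.

K_p = 5.93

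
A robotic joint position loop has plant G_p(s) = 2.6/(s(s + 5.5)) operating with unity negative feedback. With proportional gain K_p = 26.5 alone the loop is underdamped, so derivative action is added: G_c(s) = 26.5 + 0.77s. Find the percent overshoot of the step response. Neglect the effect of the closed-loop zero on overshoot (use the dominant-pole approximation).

Forward path: (26.5 + 0.77s)·2.6/(s(s+5.5)). The closed-loop characteristic equation is s² + (5.5 + 2.6·0.77)s + 2.6·26.5 = 0.
That is s² + 7.502s + 68.9 = 0, so ω_n = 8.301 rad/s and ζ = 7.502/(2·8.301) = 0.4519.
%OS = 100·exp(−πζ/√(1−ζ²)) = 20.4%.

20.4%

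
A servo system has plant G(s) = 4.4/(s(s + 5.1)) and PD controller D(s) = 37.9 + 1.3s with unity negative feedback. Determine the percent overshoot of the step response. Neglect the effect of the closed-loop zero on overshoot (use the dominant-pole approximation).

Forward path: (37.9 + 1.3s)·4.4/(s(s+5.1)). The closed-loop characteristic equation is s² + (5.1 + 4.4·1.3)s + 4.4·37.9 = 0.
That is s² + 10.82s + 166.8 = 0, so ω_n = 12.91 rad/s and ζ = 10.82/(2·12.91) = 0.4189.
%OS = 100·exp(−πζ/√(1−ζ²)) = 23.5%.

23.5%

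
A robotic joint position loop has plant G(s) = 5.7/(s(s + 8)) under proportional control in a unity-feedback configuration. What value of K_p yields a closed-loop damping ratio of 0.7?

K_p = 5.73

Closed-loop characteristic equation: s² + 8s + K_p·5.7 = 0.
So ω_n = √(5.7K_p) and 2ζω_n = 8, giving ζ = 8/(2√(5.7K_p)).
Setting ζ = 0.7: √(5.7K_p) = 8/(2·0.7) = 5.714, so K_p = 32.65/5.7 = 5.73.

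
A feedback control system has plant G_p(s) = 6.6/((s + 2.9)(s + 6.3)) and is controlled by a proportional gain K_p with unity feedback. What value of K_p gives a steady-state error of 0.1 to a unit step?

Steady-state error for a unit step on this type-0 loop is 1/(1 + K_p·G_p(0)).
G_p(0) = 0.3612. Require 1/(1 + K_p·0.3612) = 0.1, so 1 + 0.3612·K_p = 10.
K_p = (10 − 1)/0.3612 = 24.9.

K_p = 24.9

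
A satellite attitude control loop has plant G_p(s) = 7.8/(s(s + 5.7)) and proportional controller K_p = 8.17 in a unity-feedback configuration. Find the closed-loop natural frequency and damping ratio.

With unity feedback the closed-loop characteristic equation is s² + 5.7s + 8.17·7.8 = s² + 5.7s + 63.73 = 0.
So ω_n² = 63.73 ⇒ ω_n = 7.983 rad/s, and ζ = 5.7/(2ω_n) = 0.357.

ω_n = 7.98 rad/s, ζ = 0.357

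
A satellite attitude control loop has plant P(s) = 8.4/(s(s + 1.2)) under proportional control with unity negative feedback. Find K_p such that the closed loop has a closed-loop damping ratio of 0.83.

Closed-loop characteristic equation: s² + 1.2s + K_p·8.4 = 0.
So ω_n = √(8.4K_p) and 2ζω_n = 1.2, giving ζ = 1.2/(2√(8.4K_p)).
Setting ζ = 0.83: √(8.4K_p) = 1.2/(2·0.83) = 0.7229, so K_p = 0.5226/8.4 = 0.0622.

K_p = 0.0622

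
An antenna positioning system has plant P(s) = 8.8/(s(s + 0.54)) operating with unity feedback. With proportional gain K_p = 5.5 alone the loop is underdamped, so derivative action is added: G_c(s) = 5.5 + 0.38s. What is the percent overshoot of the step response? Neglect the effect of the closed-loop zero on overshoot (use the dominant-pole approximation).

40.1%

Forward path: (5.5 + 0.38s)·8.8/(s(s+0.54)). The closed-loop characteristic equation is s² + (0.54 + 8.8·0.38)s + 8.8·5.5 = 0.
That is s² + 3.884s + 48.4 = 0, so ω_n = 6.957 rad/s and ζ = 3.884/(2·6.957) = 0.2791.
%OS = 100·exp(−πζ/√(1−ζ²)) = 40.1%.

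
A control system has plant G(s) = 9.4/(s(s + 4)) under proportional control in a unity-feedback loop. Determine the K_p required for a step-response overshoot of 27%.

From %OS = 100·exp(−πζ/√(1−ζ²)) = 27%, ζ = −ln(0.27)/√(π²+ln²(0.27)) = 0.3847.
Characteristic equation s² + 4s + 9.4K_p = 0 gives ζ = 4/(2√(9.4K_p)).
Setting ζ = 0.3847: √(9.4K_p) = 4/(2·0.3847) = 5.199, so K_p = 27.03/9.4 = 2.88.

K_p = 2.88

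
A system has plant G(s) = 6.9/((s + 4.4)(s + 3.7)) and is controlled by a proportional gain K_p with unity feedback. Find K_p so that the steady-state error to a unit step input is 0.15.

K_p = 13.4

The loop is type 0, so e_ss(step) = 1/(1 + K_pos) with K_pos = K_p·G(0).
G(0) = 0.4238. Require 1/(1 + K_p·0.4238) = 0.15, so 1 + 0.4238·K_p = 6.667.
K_p = (6.667 − 1)/0.4238 = 13.4.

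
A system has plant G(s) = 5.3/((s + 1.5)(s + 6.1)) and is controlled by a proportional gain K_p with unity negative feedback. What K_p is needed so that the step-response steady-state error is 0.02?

K_p = 84.6

For a type-0 loop with proportional control, e_ss = 1/(1 + K_p·G(0)).
G(0) = 0.5792. Require 1/(1 + K_p·0.5792) = 0.02, so 1 + 0.5792·K_p = 50.
K_p = (50 − 1)/0.5792 = 84.6.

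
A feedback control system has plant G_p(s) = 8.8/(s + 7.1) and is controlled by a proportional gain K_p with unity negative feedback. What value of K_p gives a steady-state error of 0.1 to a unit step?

Steady-state error for a unit step on this type-0 loop is 1/(1 + K_p·G_p(0)).
G_p(0) = 1.239. Require 1/(1 + K_p·1.239) = 0.1, so 1 + 1.239·K_p = 10.
K_p = (10 − 1)/1.239 = 7.26.

K_p = 7.26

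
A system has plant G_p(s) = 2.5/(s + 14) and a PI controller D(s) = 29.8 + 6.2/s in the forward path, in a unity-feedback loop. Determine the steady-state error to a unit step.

0

The open loop D(s)G_p(s) has a pole at the origin (type 1), so the static position error constant is infinite and e_ss = 1/(1+∞) = 0.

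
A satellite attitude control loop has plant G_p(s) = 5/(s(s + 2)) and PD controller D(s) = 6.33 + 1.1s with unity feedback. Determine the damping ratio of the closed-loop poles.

Forward path: (6.33 + 1.1s)·5/(s(s+2)). The closed-loop characteristic equation is s² + (2 + 5·1.1)s + 5·6.33 = 0.
That is s² + 7.5s + 31.65 = 0, so ω_n = 5.626 rad/s and ζ = 7.5/(2·5.626) = 0.6666.

ζ = 0.667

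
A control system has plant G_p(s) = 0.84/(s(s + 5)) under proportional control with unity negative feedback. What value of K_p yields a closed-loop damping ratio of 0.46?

K_p = 35.2

Closed-loop characteristic equation: s² + 5s + K_p·0.84 = 0.
So ω_n = √(0.84K_p) and 2ζω_n = 5, giving ζ = 5/(2√(0.84K_p)).
Setting ζ = 0.46: √(0.84K_p) = 5/(2·0.46) = 5.435, so K_p = 29.54/0.84 = 35.2.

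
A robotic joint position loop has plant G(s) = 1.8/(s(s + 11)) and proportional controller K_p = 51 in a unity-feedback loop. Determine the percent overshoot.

11.1%

The closed-loop denominator s² + 11s + 91.8 gives ω_n = √91.8 = 9.581 and ζ = 11/(2ω_n) = 0.574.
%OS = 100·exp(−πζ/√(1−ζ²)) = 100·exp(−π·0.574/√0.6705) = 11.1%.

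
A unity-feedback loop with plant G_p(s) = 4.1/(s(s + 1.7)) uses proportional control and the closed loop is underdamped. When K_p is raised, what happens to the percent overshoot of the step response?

increase

Characteristic equation s² + 1.7s + K_p·4.1 = 0: raising K_p raises ω_n while 2ζω_n = 1.7 is fixed, so ζ falls and overshoot grows.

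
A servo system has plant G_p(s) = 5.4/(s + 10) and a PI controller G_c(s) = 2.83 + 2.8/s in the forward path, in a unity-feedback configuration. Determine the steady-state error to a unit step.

The open loop G_c(s)G_p(s) has a pole at the origin (type 1), so the static position error constant is infinite and e_ss = 1/(1+∞) = 0.

0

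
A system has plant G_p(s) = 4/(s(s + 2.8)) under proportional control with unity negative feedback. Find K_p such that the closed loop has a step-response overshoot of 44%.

From %OS = 100·exp(−πζ/√(1−ζ²)) = 44%, ζ = −ln(0.44)/√(π²+ln²(0.44)) = 0.2528.
Characteristic equation s² + 2.8s + 4K_p = 0 gives ζ = 2.8/(2√(4K_p)).
Setting ζ = 0.2528: √(4K_p) = 2.8/(2·0.2528) = 5.537, so K_p = 30.66/4 = 7.67.

K_p = 7.67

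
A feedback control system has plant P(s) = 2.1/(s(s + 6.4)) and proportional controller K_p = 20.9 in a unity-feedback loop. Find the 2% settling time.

T_s ≈ 1.25 s

From 1 + K_pP(s) = 0: s² + 6.4s + 43.89 = 0 ⇒ ω_n = 6.625, ζ = 0.483.
2% settling time T_s ≈ 4/(ζω_n) = 4/3.2 = 1.25 s.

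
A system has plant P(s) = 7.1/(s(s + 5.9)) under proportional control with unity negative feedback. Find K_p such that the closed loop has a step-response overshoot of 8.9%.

From %OS = 100·exp(−πζ/√(1−ζ²)) = 8.9%, ζ = −ln(0.089)/√(π²+ln²(0.089)) = 0.6101.
Characteristic equation s² + 5.9s + 7.1K_p = 0 gives ζ = 5.9/(2√(7.1K_p)).
Setting ζ = 0.6101: √(7.1K_p) = 5.9/(2·0.6101) = 4.835, so K_p = 23.38/7.1 = 3.29.

K_p = 3.29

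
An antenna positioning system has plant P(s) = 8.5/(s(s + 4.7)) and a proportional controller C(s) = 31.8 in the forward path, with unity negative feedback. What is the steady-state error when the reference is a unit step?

The open loop C(s)P(s) has a pole at the origin (type 1), so the static position error constant is infinite and e_ss = 1/(1+∞) = 0.

0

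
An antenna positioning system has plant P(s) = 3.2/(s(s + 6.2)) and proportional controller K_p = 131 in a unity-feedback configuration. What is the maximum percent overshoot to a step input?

From 1 + K_pP(s) = 0: s² + 6.2s + 419.2 = 0 ⇒ ω_n = 20.47, ζ = 0.1514.
%OS = 100·exp(−πζ/√(1−ζ²)) = 100·exp(−π·0.1514/√0.9771) = 61.8%.

61.8%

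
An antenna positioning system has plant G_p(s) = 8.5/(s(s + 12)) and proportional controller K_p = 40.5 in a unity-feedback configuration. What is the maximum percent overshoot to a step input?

34.2%

Closed-loop characteristic equation: s² + 12s + 344.2 = 0, so ω_n = 18.55 rad/s and ζ = 12/(2·18.55) = 0.3234.
%OS = 100·exp(−πζ/√(1−ζ²)) = 100·exp(−π·0.3234/√0.8954) = 34.2%.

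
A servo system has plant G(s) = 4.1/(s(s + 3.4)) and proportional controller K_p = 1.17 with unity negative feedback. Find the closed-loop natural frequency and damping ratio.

With unity feedback the closed-loop characteristic equation is s² + 3.4s + 1.17·4.1 = s² + 3.4s + 4.797 = 0.
Matching s² + 2ζω_n s + ω_n²: ω_n = √4.797 = 2.19 rad/s and 2ζω_n = 3.4, so ζ = 3.4/(2·2.19) = 0.776.

ω_n = 2.19 rad/s, ζ = 0.776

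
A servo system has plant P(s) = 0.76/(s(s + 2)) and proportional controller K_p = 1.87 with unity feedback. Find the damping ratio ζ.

ζ = 0.839

With unity feedback the closed-loop characteristic equation is s² + 2s + 1.87·0.76 = s² + 2s + 1.421 = 0.
Matching s² + 2ζω_n s + ω_n²: ω_n = √1.421 = 1.192 rad/s and 2ζω_n = 2, so ζ = 2/(2·1.192) = 0.839.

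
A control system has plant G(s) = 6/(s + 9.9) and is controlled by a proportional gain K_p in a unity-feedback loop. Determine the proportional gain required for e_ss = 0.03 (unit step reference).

K_p = 53.4

For a type-0 loop with proportional control, e_ss = 1/(1 + K_p·G(0)).
G(0) = 0.6061. Require 1/(1 + K_p·0.6061) = 0.03, so 1 + 0.6061·K_p = 33.33.
K_p = (33.33 − 1)/0.6061 = 53.4.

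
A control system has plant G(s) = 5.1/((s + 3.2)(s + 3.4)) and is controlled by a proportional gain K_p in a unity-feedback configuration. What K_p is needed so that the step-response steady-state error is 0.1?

K_p = 19.2

Steady-state error for a unit step on this type-0 loop is 1/(1 + K_p·G(0)).
G(0) = 0.4687. Require 1/(1 + K_p·0.4687) = 0.1, so 1 + 0.4687·K_p = 10.
K_p = (10 − 1)/0.4687 = 19.2.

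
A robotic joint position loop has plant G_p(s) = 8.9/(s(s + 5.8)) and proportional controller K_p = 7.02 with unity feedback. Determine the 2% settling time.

T_s ≈ 1.38 s

Closed-loop characteristic equation: s² + 5.8s + 62.48 = 0, so ω_n = 7.904 rad/s and ζ = 5.8/(2·7.904) = 0.3669.
2% settling time T_s ≈ 4/(ζω_n) = 4/2.9 = 1.38 s.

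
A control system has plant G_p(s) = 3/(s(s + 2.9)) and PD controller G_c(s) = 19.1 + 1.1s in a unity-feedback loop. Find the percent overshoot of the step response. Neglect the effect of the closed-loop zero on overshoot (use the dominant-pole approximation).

Forward path: (19.1 + 1.1s)·3/(s(s+2.9)). The closed-loop characteristic equation is s² + (2.9 + 3·1.1)s + 3·19.1 = 0.
That is s² + 6.2s + 57.3 = 0, so ω_n = 7.57 rad/s and ζ = 6.2/(2·7.57) = 0.4095.
%OS = 100·exp(−πζ/√(1−ζ²)) = 24.4%.

24.4%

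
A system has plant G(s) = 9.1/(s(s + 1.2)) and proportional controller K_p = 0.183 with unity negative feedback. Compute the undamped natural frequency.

The closed-loop denominator is s(s+1.2) + 0.183·9.1 = s² + 1.2s + 1.665.
So ω_n² = 1.665 ⇒ ω_n = 1.29 rad/s, and ζ = 1.2/(2ω_n) = 0.465.

ω_n = 1.29 rad/s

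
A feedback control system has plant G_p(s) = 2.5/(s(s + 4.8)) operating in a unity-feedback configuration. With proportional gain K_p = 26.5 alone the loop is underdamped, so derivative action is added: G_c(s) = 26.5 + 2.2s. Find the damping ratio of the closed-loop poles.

ζ = 0.633

Forward path: (26.5 + 2.2s)·2.5/(s(s+4.8)). The closed-loop characteristic equation is s² + (4.8 + 2.5·2.2)s + 2.5·26.5 = 0.
That is s² + 10.3s + 66.25 = 0, so ω_n = 8.139 rad/s and ζ = 10.3/(2·8.139) = 0.6327.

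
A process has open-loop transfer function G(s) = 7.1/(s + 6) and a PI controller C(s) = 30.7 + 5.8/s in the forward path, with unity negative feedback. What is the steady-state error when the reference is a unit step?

The open loop C(s)G(s) has a pole at the origin (type 1), so the static position error constant is infinite and e_ss = 1/(1+∞) = 0.

0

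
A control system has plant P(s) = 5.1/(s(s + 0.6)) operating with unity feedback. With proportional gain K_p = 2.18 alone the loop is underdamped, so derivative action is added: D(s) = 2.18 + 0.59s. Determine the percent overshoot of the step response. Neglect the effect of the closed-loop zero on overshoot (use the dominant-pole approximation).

13.2%

Forward path: (2.18 + 0.59s)·5.1/(s(s+0.6)). The closed-loop characteristic equation is s² + (0.6 + 5.1·0.59)s + 5.1·2.18 = 0.
That is s² + 3.609s + 11.12 = 0, so ω_n = 3.334 rad/s and ζ = 3.609/(2·3.334) = 0.5412.
%OS = 100·exp(−πζ/√(1−ζ²)) = 13.2%.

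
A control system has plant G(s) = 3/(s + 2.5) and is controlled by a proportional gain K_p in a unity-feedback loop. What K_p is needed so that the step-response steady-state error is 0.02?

The loop is type 0, so e_ss(step) = 1/(1 + K_pos) with K_pos = K_p·G(0).
G(0) = 1.2. Require 1/(1 + K_p·1.2) = 0.02, so 1 + 1.2·K_p = 50.
K_p = (50 − 1)/1.2 = 40.8.

K_p = 40.8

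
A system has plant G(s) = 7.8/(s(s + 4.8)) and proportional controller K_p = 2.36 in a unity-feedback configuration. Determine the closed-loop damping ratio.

ζ = 0.559

With unity feedback the closed-loop characteristic equation is s² + 4.8s + 2.36·7.8 = s² + 4.8s + 18.41 = 0.
Matching s² + 2ζω_n s + ω_n²: ω_n = √18.41 = 4.29 rad/s and 2ζω_n = 4.8, so ζ = 4.8/(2·4.29) = 0.559.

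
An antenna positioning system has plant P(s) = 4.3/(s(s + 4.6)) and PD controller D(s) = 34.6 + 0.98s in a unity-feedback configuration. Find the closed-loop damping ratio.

ζ = 0.361

Forward path: (34.6 + 0.98s)·4.3/(s(s+4.6)). The closed-loop characteristic equation is s² + (4.6 + 4.3·0.98)s + 4.3·34.6 = 0.
That is s² + 8.814s + 148.8 = 0, so ω_n = 12.2 rad/s and ζ = 8.814/(2·12.2) = 0.3613.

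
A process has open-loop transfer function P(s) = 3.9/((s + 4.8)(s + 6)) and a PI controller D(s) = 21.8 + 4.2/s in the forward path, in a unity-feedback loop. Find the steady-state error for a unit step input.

0

The open loop D(s)P(s) has a pole at the origin (type 1), so the static position error constant is infinite and e_ss = 1/(1+∞) = 0.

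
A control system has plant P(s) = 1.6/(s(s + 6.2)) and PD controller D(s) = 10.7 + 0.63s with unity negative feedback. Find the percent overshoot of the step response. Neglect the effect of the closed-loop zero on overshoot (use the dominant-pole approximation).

0.381%

Forward path: (10.7 + 0.63s)·1.6/(s(s+6.2)). The closed-loop characteristic equation is s² + (6.2 + 1.6·0.63)s + 1.6·10.7 = 0.
That is s² + 7.208s + 17.12 = 0, so ω_n = 4.138 rad/s and ζ = 7.208/(2·4.138) = 0.871.
%OS = 100·exp(−πζ/√(1−ζ²)) = 0.381%.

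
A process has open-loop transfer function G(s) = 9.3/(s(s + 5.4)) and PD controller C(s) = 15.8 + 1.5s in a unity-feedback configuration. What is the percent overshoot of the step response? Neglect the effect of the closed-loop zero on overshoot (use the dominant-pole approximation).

Forward path: (15.8 + 1.5s)·9.3/(s(s+5.4)). The closed-loop characteristic equation is s² + (5.4 + 9.3·1.5)s + 9.3·15.8 = 0.
That is s² + 19.35s + 146.9 = 0, so ω_n = 12.12 rad/s and ζ = 19.35/(2·12.12) = 0.7981.
%OS = 100·exp(−πζ/√(1−ζ²)) = 1.56%.

1.56%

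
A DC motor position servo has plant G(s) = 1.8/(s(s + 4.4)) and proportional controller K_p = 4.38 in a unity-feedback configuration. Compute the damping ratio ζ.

ζ = 0.784

With unity feedback the closed-loop characteristic equation is s² + 4.4s + 4.38·1.8 = s² + 4.4s + 7.884 = 0.
So ω_n² = 7.884 ⇒ ω_n = 2.808 rad/s, and ζ = 4.4/(2ω_n) = 0.784.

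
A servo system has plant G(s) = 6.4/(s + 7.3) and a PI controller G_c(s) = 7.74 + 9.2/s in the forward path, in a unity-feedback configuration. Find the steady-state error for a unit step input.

0

The open loop G_c(s)G(s) has a pole at the origin (type 1), so the static position error constant is infinite and e_ss = 1/(1+∞) = 0.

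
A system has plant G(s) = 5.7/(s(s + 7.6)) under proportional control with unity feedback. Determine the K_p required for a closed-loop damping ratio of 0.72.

K_p = 4.89

Closed-loop characteristic equation: s² + 7.6s + K_p·5.7 = 0.
So ω_n = √(5.7K_p) and 2ζω_n = 7.6, giving ζ = 7.6/(2√(5.7K_p)).
Setting ζ = 0.72: √(5.7K_p) = 7.6/(2·0.72) = 5.278, so K_p = 27.85/5.7 = 4.89.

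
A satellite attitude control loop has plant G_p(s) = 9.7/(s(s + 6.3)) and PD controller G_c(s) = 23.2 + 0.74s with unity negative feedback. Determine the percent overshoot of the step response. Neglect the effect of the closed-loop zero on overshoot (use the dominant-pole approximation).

Forward path: (23.2 + 0.74s)·9.7/(s(s+6.3)). The closed-loop characteristic equation is s² + (6.3 + 9.7·0.74)s + 9.7·23.2 = 0.
That is s² + 13.48s + 225 = 0, so ω_n = 15 rad/s and ζ = 13.48/(2·15) = 0.4492.
%OS = 100·exp(−πζ/√(1−ζ²)) = 20.6%.

20.6%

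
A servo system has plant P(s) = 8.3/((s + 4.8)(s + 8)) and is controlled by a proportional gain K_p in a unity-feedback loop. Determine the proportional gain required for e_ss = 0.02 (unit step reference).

For a type-0 loop with proportional control, e_ss = 1/(1 + K_p·P(0)).
P(0) = 0.2161. Require 1/(1 + K_p·0.2161) = 0.02, so 1 + 0.2161·K_p = 50.
K_p = (50 − 1)/0.2161 = 227.

K_p = 227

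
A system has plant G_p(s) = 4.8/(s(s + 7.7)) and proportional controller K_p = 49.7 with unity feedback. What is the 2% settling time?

T_s ≈ 1.04 s

Closed-loop characteristic equation: s² + 7.7s + 238.6 = 0, so ω_n = 15.45 rad/s and ζ = 7.7/(2·15.45) = 0.2493.
2% settling time T_s ≈ 4/(ζω_n) = 4/3.85 = 1.04 s.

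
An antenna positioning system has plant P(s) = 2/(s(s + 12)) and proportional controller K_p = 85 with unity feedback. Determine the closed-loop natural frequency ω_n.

1 + K_p·P(s) = 0 gives s² + 12s + 170 = 0.
So ω_n² = 170 ⇒ ω_n = 13.04 rad/s, and ζ = 12/(2ω_n) = 0.46.

ω_n = 13 rad/s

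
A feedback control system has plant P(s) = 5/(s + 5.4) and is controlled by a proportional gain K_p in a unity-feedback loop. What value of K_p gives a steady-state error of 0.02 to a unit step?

K_p = 52.9

The loop is type 0, so e_ss(step) = 1/(1 + K_pos) with K_pos = K_p·P(0).
P(0) = 0.9259. Require 1/(1 + K_p·0.9259) = 0.02, so 1 + 0.9259·K_p = 50.
K_p = (50 − 1)/0.9259 = 52.9.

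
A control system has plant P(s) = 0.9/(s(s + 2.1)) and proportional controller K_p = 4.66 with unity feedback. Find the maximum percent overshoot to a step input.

15.3%

Closed-loop characteristic equation: s² + 2.1s + 4.194 = 0, so ω_n = 2.048 rad/s and ζ = 2.1/(2·2.048) = 0.5127.
%OS = 100·exp(−πζ/√(1−ζ²)) = 100·exp(−π·0.5127/√0.7371) = 15.3%.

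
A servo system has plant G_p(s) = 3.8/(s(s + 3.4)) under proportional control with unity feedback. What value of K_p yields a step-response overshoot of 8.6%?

From %OS = 100·exp(−πζ/√(1−ζ²)) = 8.6%, ζ = −ln(0.086)/√(π²+ln²(0.086)) = 0.6155.
Characteristic equation s² + 3.4s + 3.8K_p = 0 gives ζ = 3.4/(2√(3.8K_p)).
Setting ζ = 0.6155: √(3.8K_p) = 3.4/(2·0.6155) = 2.762, so K_p = 7.629/3.8 = 2.01.

K_p = 2.01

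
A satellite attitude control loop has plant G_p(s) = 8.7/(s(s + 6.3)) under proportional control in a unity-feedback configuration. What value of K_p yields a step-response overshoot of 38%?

K_p = 13.2

From %OS = 100·exp(−πζ/√(1−ζ²)) = 38%, ζ = −ln(0.38)/√(π²+ln²(0.38)) = 0.2943.
Characteristic equation s² + 6.3s + 8.7K_p = 0 gives ζ = 6.3/(2√(8.7K_p)).
Setting ζ = 0.2943: √(8.7K_p) = 6.3/(2·0.2943) = 10.7, so K_p = 114.5/8.7 = 13.2.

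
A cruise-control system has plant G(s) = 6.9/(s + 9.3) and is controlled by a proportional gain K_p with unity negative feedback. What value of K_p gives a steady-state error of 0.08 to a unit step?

K_p = 15.5

For a type-0 loop with proportional control, e_ss = 1/(1 + K_p·G(0)).
G(0) = 0.7419. Require 1/(1 + K_p·0.7419) = 0.08, so 1 + 0.7419·K_p = 12.5.
K_p = (12.5 − 1)/0.7419 = 15.5.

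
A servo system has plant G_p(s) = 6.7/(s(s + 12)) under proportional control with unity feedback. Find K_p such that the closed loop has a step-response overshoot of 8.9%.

K_p = 14.4

From %OS = 100·exp(−πζ/√(1−ζ²)) = 8.9%, ζ = −ln(0.089)/√(π²+ln²(0.089)) = 0.6101.
Characteristic equation s² + 12s + 6.7K_p = 0 gives ζ = 12/(2√(6.7K_p)).
Setting ζ = 0.6101: √(6.7K_p) = 12/(2·0.6101) = 9.834, so K_p = 96.71/6.7 = 14.4.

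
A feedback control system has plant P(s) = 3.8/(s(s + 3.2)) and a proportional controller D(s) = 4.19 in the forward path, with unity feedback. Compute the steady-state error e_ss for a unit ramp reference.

The loop has one pole at the origin (type 1). Velocity error constant K_v = lim_{s→0} s·D(s)P(s) = 4.19·3.8/3.2 = 4.976.
Steady-state error to a unit ramp: e_ss = 1/K_v = 0.201.

0.201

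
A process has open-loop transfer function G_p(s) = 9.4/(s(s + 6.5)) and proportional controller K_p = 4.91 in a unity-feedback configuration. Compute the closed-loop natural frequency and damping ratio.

The closed-loop denominator is s(s+6.5) + 4.91·9.4 = s² + 6.5s + 46.15.
Matching s² + 2ζω_n s + ω_n²: ω_n = √46.15 = 6.794 rad/s and 2ζω_n = 6.5, so ζ = 6.5/(2·6.794) = 0.478.

ω_n = 6.79 rad/s, ζ = 0.478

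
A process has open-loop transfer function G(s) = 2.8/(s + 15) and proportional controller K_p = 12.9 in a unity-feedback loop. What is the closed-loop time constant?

τ = 0.0196 s

Closed-loop transfer function: T(s) = K_p·G(s)/(1 + K_p·G(s)) = 36.12/(s + 15 + 36.12) = 36.12/(s + 51.12).
Time constant τ = 1/51.12 = 0.0196 s.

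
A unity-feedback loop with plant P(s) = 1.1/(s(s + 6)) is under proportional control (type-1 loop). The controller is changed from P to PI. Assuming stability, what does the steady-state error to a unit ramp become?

0

The integrator raises the loop to type 2, so K_v → ∞ and e_ss to a ramp is zero.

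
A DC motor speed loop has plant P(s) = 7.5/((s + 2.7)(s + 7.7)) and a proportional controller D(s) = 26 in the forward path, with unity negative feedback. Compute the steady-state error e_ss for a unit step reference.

The loop is type 0. Static position error constant K_pos = D(0)·P(0) = 26·0.3608 = 9.38.
Steady-state error to a unit step: e_ss = 1/(1+K_pos) = 1/10.38 = 0.0963.

0.0963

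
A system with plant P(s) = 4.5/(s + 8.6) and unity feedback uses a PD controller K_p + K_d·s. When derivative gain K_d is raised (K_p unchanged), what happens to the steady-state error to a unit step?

K_d affects only the transient (the s-coefficient); the DC loop gain, and hence e_ss, depends only on K_p.

unchanged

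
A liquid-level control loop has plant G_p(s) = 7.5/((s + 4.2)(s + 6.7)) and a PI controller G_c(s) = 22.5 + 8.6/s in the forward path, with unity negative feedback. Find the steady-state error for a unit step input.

The open loop G_c(s)G_p(s) has a pole at the origin (type 1), so the static position error constant is infinite and e_ss = 1/(1+∞) = 0.

0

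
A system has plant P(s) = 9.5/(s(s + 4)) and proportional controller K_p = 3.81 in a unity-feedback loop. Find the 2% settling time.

Closed-loop characteristic equation: s² + 4s + 36.2 = 0, so ω_n = 6.016 rad/s and ζ = 4/(2·6.016) = 0.3324.
2% settling time T_s ≈ 4/(ζω_n) = 4/2 = 2 s.

T_s ≈ 2 s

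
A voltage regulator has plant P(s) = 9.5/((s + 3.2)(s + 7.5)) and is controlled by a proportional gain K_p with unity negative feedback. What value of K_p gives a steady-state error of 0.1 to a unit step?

The loop is type 0, so e_ss(step) = 1/(1 + K_pos) with K_pos = K_p·P(0).
P(0) = 0.3958. Require 1/(1 + K_p·0.3958) = 0.1, so 1 + 0.3958·K_p = 10.
K_p = (10 − 1)/0.3958 = 22.7.

K_p = 22.7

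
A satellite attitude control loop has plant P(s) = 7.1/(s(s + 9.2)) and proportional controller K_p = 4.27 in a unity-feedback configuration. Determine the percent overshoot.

From 1 + K_pP(s) = 0: s² + 9.2s + 30.32 = 0 ⇒ ω_n = 5.506, ζ = 0.8354.
%OS = 100·exp(−πζ/√(1−ζ²)) = 100·exp(−π·0.8354/√0.302) = 0.843%.

0.843%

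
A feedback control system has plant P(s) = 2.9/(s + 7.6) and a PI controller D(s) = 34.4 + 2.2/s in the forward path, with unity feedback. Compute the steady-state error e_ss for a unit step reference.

0

The open loop D(s)P(s) has a pole at the origin (type 1), so the static position error constant is infinite and e_ss = 1/(1+∞) = 0.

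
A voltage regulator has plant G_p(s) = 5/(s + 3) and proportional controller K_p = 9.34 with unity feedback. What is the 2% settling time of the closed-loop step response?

T_s ≈ 0.0805 s

Closed-loop transfer function: T(s) = K_p·G_p(s)/(1 + K_p·G_p(s)) = 46.7/(s + 3 + 46.7) = 46.7/(s + 49.7).
Time constant τ = 1/49.7 = 0.02012 s, so the 2% settling time is about 4τ = 0.0805 s.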